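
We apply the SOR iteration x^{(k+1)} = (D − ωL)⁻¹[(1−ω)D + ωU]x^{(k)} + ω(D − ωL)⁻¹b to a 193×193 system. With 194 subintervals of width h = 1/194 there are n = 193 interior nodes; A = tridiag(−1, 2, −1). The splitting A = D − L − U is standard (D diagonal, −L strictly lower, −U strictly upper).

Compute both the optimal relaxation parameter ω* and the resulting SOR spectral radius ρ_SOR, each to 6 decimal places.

ω* = 1.968130, ρ_SOR = 0.968130

½·tridiag(1,0,1) at n=193: λ_k = cos(kπ/194); max |λ| at k=1 ⇒ ρ_J = cos(π/194) ≈ 0.999869.
1 − cos²(π/194) = sin²(π/194) ⇒ √(1−ρ_J²) = sin(π/194) = 0.0161931.
[ω*] 2 ÷ (1 + 0.0161931) = 2 ÷ 1.0161931 = 1.968130.
[ρ_SOR] ω* − 1 = 0.968130.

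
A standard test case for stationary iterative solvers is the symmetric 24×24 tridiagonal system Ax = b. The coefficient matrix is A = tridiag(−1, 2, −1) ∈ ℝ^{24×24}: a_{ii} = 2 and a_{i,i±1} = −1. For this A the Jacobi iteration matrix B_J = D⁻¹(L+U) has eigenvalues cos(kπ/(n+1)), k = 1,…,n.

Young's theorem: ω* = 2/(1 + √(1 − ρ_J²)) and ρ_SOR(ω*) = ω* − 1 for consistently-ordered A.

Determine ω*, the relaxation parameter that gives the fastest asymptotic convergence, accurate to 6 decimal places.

½·tridiag(1,0,1) at n=24: λ_k = cos(kπ/25); max |λ| at k=1 ⇒ ρ_J = cos(π/25) ≈ 0.992115.
√(1−ρ_J²) = |sin(π/25)| = 0.1253332
Then 2/(1+√(1−ρ_J²)) = 2/(1+0.1253332); ω* = 2/1.1253332 = 1.777251.
ρ_SOR = ω* − 1 ≈ 0.777251.

ω* = 1.777251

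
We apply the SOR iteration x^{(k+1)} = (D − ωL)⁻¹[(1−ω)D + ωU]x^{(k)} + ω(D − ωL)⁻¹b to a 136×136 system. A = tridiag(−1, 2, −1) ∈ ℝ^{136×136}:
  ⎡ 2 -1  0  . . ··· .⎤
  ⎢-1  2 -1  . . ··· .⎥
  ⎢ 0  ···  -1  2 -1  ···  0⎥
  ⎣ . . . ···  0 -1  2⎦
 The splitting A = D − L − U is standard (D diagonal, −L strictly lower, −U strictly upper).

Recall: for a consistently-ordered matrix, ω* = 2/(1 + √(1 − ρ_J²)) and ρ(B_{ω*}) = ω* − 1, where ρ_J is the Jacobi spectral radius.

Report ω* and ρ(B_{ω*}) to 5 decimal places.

n=136: λ(B_J) = 1 − λ(A)/2 = cos(kπ/137); k=1 gives ρ_J = 0.99974.
√(1−ρ_J²) simplifies to sin(π/137) = 0.022929.
Young: ω* = 2/(1+√(1−ρ_J²)) = 2/(1+0.022929) = 2/1.022929 = 1.95517.
ρ_SOR = ω* − 1 ≈ 0.95517.

ω* = 1.95517, ρ_SOR = 0.95517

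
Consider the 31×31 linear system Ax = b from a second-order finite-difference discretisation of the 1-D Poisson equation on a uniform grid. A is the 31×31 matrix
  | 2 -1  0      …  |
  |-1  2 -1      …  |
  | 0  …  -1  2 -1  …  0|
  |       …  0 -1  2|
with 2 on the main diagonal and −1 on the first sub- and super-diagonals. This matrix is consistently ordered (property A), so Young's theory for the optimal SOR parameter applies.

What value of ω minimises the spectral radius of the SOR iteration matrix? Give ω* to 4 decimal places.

ρ_J = max_k |cos(kπ/32)| = cos(π/32) = 0.9952
√(1−ρ_J²) = |sin(π/32)| = 0.09802
ω* = 2/(1+0.09802) = 1.8215
ρ_SOR = ω* − 1 = 1.8215 − 1 = 0.8215.

ω* = 1.8215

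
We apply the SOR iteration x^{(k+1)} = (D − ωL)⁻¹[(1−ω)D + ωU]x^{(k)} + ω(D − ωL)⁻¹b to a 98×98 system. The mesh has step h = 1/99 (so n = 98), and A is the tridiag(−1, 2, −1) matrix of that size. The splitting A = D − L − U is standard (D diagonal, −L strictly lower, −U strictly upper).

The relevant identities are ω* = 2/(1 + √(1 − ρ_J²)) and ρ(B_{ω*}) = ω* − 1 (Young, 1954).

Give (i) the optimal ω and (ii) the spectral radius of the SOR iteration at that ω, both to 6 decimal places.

ω* = 1.938496, ρ_SOR = 0.938496

½·tridiag(1,0,1) at n=98: λ_k = cos(kπ/99); max |λ| at k=1 ⇒ ρ_J = cos(π/99) ≈ 0.999497.
√(1−ρ_J²) simplifies to sin(π/99) = 0.0317279.
ω* = 2 / (1 + 0.0317279) = 2 / 1.0317279 ≈ 1.938496.
ρ_SOR = ω* − 1 ≈ 0.938496.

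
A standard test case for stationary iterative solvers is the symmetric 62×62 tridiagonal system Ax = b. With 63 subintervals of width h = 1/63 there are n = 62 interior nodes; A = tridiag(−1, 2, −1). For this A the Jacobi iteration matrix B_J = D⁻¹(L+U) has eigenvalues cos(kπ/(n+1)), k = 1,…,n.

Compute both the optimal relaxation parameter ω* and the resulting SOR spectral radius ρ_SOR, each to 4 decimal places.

ω* = 1.9050, ρ_SOR = 0.9050

½·tridiag(1,0,1) at n=62: λ_k = cos(kπ/63); max |λ| at k=1 ⇒ ρ_J = cos(π/63) ≈ 0.9988.
√(1−ρ_J²) = |sin(π/63)| = 0.04985
So ω* = 2/1.04985 = 1.9050 (Young).
At ω = 1.9050 every |λ(B_ω)| = ω−1, so ρ_SOR = 0.9050.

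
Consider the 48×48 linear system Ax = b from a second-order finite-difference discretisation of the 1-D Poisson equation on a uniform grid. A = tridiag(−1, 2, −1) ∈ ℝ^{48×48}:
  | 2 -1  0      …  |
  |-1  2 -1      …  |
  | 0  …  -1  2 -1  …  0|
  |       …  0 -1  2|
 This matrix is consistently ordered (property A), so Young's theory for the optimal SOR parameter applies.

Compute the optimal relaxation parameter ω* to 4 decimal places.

½·tridiag(1,0,1) at n=48: λ_k = cos(kπ/49); max |λ| at k=1 ⇒ ρ_J = cos(π/49) ≈ 0.9979.
√(1−ρ_J²) simplifies to sin(π/49) = 0.06407.
Young: ω* = 2/(1+√(1−ρ_J²)) = 2/(1+0.06407) = 2/1.06407 = 1.8796.
[ρ_SOR] ω* − 1 = 0.8796.

ω* = 1.8796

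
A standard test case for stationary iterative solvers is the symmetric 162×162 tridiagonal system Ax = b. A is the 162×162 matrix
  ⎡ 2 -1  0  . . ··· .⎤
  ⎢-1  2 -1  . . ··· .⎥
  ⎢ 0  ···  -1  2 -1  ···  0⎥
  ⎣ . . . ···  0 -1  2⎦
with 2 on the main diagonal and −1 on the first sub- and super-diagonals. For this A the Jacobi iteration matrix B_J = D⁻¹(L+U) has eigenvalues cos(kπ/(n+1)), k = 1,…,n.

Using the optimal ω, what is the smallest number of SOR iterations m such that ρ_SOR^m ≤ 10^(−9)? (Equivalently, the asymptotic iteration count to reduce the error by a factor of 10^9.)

[ρ_J] n=162: ρ(B_J) = cos(π/(n+1)) = cos(π/163) = 0.9998143.
root = sin(π/163) = 0.0192724  (since 1−cos² = sin²).
ω* = 2/(1+0.0192724) = 1.9621840
Hence ρ(B_{ω*}) = 1.9621840 − 1 = 0.9621840.
9·ln10 = 20.7233; −ln(0.9621840) = 0.0385496; m = ⌈20.7233/0.0385496⌉ = ⌈537.575⌉ = 538.

m = 538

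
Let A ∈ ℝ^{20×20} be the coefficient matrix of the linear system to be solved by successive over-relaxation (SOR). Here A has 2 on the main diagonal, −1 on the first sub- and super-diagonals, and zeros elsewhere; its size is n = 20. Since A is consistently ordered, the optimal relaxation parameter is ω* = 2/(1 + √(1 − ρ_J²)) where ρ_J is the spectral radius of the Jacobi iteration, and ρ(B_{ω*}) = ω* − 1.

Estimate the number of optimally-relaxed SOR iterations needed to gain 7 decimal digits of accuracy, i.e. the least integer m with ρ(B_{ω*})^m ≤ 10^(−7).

B_J for the 20×20 system has eigenvalues cos(kπ/21); ρ_J = cos(π/21) = 0.9888308.
1 − cos²(π/21) = sin²(π/21) ⇒ √(1−ρ_J²) = sin(π/21) = 0.1490423.
Then 2/(1+√(1−ρ_J²)) = 2/(1+0.1490423); ω* = 2/1.1490423 = 1.7405800.
ρ(B_{ω*}) = ω*−1 = 0.7405800
7·ln10 = 16.1181; −ln(0.7405800) = 0.300322; m = ⌈16.1181/0.300322⌉ = ⌈53.669⌉ = 54.

m = 54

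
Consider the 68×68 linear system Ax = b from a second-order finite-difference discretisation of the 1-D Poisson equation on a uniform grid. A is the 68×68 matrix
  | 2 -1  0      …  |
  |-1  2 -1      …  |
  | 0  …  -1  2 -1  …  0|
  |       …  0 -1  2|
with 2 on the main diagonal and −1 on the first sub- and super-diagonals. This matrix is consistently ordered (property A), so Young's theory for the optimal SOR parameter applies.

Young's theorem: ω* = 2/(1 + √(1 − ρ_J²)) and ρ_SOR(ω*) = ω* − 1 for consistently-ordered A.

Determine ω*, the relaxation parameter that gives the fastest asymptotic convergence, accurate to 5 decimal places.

ω* = 1.91293

With n=68, ρ(Jacobi) = cos(π/69) = 0.99896.
√(1 − cos²(π/69)) = sin(π/69) ≈ 0.045515.
[ω*] 2 ÷ (1 + 0.045515) = 2 ÷ 1.045515 = 1.91293.
At ω = 1.91293 every |λ(B_ω)| = ω−1, so ρ_SOR = 0.91293.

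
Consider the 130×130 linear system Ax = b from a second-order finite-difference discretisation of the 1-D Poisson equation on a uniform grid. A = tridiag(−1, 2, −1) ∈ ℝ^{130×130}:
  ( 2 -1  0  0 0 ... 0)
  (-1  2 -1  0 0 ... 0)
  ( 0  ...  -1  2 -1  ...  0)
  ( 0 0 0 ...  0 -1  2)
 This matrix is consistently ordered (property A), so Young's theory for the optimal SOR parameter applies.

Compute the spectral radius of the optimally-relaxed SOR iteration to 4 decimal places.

ρ_SOR = 0.9532

spectrum of D⁻¹(L+U) = {cos(kπ/131) : 1≤k≤130}; ρ_J = cos(π/131) = 0.9997.
root = sin(π/131) = 0.02398  (since 1−cos² = sin²).
So ω* = 2/1.02398 = 1.9532 (Young).
ρ_SOR = ω* − 1 ≈ 0.9532.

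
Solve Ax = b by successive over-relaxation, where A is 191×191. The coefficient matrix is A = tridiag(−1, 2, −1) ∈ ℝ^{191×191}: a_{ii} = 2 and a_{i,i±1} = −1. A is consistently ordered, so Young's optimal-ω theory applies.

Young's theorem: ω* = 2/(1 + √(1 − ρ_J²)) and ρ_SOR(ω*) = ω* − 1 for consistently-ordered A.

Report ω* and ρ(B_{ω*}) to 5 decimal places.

B_J for the 191×191 system has eigenvalues cos(kπ/192); ρ_J = cos(π/192) = 0.99987.
1 − cos²(π/192) = sin²(π/192) ⇒ √(1−ρ_J²) = sin(π/192) = 0.016362.
So ω* = 2/1.016362 = 1.96780 (Young).
and ρ(B_{ω*}) = 1.96780 − 1 = 0.96780.

ω* = 1.96780, ρ_SOR = 0.96780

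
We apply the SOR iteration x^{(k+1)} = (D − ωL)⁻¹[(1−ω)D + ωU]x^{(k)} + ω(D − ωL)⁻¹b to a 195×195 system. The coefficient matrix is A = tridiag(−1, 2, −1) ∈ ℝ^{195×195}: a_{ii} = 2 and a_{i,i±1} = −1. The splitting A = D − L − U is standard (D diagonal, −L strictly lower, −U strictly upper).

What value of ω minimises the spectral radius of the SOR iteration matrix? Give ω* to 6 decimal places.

ω* = 1.968450

ρ_J = max_k |cos(kπ/196)| = cos(π/196) = 0.999872
√(1−ρ_J²) = |sin(π/196)| = 0.0160278
ω* = 2/(1 + 0.0160278) = 2/1.0160278 = 1.968450.
Hence ρ(B_{ω*}) = 1.968450 − 1 = 0.968450.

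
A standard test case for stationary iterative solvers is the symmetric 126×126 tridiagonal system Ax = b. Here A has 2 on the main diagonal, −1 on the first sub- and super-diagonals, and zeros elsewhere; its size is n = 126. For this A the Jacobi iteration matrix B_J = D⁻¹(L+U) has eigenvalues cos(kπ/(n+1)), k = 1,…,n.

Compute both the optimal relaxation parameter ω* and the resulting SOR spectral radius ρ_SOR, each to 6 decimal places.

ω* = 1.951725, ρ_SOR = 0.951725

B_J for the 126×126 system has eigenvalues cos(kπ/127); ρ_J = cos(π/127) = 0.999694.
√(1−ρ_J²) simplifies to sin(π/127) = 0.0247344.
So ω* = 2/1.0247344 = 1.951725 (Young).
ρ(B_{ω*}) = ω*−1 = 0.951725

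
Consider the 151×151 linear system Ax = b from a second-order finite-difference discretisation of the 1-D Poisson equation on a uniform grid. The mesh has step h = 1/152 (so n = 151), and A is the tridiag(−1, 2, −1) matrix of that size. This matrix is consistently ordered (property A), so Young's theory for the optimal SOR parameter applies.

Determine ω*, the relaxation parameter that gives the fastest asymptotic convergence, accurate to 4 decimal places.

B_J for the 151×151 system has eigenvalues cos(kπ/152); ρ_J = cos(π/152) = 0.9998.
1 − cos²(π/152) = sin²(π/152) ⇒ √(1−ρ_J²) = sin(π/152) = 0.02067.
ω* = 2/(1+0.02067) = 1.9595
[ρ_SOR] ω* − 1 = 0.9595.

ω* = 1.9595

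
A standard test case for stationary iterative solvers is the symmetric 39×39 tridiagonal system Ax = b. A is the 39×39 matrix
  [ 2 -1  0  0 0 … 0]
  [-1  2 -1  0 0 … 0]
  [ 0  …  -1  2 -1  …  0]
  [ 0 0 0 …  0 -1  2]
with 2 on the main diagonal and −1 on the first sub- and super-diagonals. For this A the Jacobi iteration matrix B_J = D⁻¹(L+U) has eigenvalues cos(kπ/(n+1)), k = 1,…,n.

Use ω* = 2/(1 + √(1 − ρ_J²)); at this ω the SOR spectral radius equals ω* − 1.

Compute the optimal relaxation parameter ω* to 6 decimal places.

ω* = 1.854498

½·tridiag(1,0,1) at n=39: λ_k = cos(kπ/40); max |λ| at k=1 ⇒ ρ_J = cos(π/40) ≈ 0.996917.
root = sin(π/40) = 0.0784591  (since 1−cos² = sin²).
Then 2/(1+√(1−ρ_J²)) = 2/(1+0.0784591); ω* = 2/1.0784591 = 1.854498.
ρ_SOR = ω* − 1 = 1.854498 − 1 = 0.854498.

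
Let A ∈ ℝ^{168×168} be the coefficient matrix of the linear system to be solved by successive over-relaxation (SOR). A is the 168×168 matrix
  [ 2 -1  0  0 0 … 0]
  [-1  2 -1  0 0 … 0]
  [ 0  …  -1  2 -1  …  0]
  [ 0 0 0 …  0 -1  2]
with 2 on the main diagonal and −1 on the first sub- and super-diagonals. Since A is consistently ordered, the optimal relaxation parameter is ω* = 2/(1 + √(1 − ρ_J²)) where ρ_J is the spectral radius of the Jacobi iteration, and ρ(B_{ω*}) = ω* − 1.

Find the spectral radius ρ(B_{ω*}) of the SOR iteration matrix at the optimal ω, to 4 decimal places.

[ρ_J] n=168: ρ(B_J) = cos(π/(n+1)) = cos(π/169) = 0.9998.
1 − cos²(π/169) = sin²(π/169) ⇒ √(1−ρ_J²) = sin(π/169) = 0.01859.
ω* = 2 / (1 + 0.01859) = 2 / 1.01859 ≈ 1.9635.
Hence ρ(B_{ω*}) = 1.9635 − 1 = 0.9635.

ρ_SOR = 0.9635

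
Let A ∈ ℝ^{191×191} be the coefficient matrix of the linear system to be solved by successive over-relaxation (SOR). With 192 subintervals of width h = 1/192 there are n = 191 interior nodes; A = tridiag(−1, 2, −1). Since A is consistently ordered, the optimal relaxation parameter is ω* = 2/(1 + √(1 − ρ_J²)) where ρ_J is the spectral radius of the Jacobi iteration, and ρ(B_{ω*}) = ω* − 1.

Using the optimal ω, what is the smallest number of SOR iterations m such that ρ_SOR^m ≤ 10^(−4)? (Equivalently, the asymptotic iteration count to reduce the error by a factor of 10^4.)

ρ_J = max_k |cos(kπ/192)| = cos(π/192) = 0.9998661
√(1−ρ_J²) simplifies to sin(π/192) = 0.0163617.
ω* = 2/(1 + 0.0163617) = 2/1.0163617 = 1.9678034.
ρ_SOR = ω* − 1 ≈ 0.9678034.
For 4 digits: m = 4·ln10 / (−ln 0.9678034) = 9.21034/0.0327263 = 281.435; round up → m = 282.

m = 282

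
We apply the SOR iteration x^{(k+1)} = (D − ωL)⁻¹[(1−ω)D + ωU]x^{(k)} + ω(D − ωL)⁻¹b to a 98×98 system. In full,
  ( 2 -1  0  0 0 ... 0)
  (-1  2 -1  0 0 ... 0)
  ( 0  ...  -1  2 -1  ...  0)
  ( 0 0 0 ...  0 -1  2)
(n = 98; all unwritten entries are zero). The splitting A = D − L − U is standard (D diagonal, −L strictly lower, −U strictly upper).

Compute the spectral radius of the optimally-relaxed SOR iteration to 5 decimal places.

With n=98, ρ(Jacobi) = cos(π/99) = 0.99950.
√(1−ρ_J²) = |sin(π/99)| = 0.031728
ω* = 2/(1+0.031728) = 1.93850
ρ_SOR = ω* − 1 ≈ 0.93850.

ρ_SOR = 0.93850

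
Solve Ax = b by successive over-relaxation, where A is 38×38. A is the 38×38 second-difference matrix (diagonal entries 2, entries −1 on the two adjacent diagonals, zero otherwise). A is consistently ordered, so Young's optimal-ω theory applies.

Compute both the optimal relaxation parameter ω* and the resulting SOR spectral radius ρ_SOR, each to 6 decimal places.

½·tridiag(1,0,1) at n=38: λ_k = cos(kπ/39); max |λ| at k=1 ⇒ ρ_J = cos(π/39) ≈ 0.996757.
1 − cos²(π/39) = sin²(π/39) ⇒ √(1−ρ_J²) = sin(π/39) = 0.0804666.
Then 2/(1+√(1−ρ_J²)) = 2/(1+0.0804666); ω* = 2/1.0804666 = 1.851052.
[ρ_SOR] ω* − 1 = 0.851052.

ω* = 1.851052, ρ_SOR = 0.851052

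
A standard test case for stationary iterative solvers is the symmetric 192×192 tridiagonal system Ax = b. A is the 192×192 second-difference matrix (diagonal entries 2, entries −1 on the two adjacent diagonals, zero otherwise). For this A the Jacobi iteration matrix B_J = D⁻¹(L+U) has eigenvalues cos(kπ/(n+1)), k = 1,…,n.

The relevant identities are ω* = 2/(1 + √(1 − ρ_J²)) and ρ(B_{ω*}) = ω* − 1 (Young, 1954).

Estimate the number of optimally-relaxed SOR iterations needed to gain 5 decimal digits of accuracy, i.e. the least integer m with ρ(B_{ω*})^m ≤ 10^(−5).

m = 354

spectrum of D⁻¹(L+U) = {cos(kπ/193) : 1≤k≤192}; ρ_J = cos(π/193) = 0.9998675.
1 − cos²(π/193) = sin²(π/193) ⇒ √(1−ρ_J²) = sin(π/193) = 0.0162770.
ω* = 2/(1 + 0.0162770) = 2/1.0162770 = 1.9679674.
Hence ρ(B_{ω*}) = 1.9679674 − 1 = 0.9679674.
Need (0.9679674)^m ≤ 10^(−5): m ≥ 5·ln10/|ln 0.9679674| = 11.5129/0.0325569 = 353.624 ⇒ m = 354.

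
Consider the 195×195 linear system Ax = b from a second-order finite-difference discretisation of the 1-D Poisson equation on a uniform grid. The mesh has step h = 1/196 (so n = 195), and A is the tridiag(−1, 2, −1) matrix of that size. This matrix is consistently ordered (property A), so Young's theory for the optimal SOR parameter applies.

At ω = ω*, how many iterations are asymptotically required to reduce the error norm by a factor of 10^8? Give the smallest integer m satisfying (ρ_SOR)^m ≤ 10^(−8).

m = 575

½·tridiag(1,0,1) at n=195: λ_k = cos(kπ/196); max |λ| at k=1 ⇒ ρ_J = cos(π/196) ≈ 0.9998715.
root = sin(π/196) = 0.0160278  (since 1−cos² = sin²).
ω* = 2 / (1 + 0.0160278) = 2 / 1.0160278 ≈ 1.9684501.
and ρ(B_{ω*}) = 1.9684501 − 1 = 0.9684501.
Need (0.9684501)^m ≤ 10^(−8): m ≥ 8·ln10/|ln 0.9684501| = 18.4207/0.0320583 = 574.600 ⇒ m = 575.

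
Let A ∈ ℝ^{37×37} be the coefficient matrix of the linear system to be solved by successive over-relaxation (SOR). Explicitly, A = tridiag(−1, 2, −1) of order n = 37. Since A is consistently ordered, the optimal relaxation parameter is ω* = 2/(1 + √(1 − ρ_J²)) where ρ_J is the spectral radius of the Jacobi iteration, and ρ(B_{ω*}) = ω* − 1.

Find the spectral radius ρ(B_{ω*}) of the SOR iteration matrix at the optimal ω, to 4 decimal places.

ρ_SOR = 0.8474

n=37: λ(B_J) = 1 − λ(A)/2 = cos(kπ/38); k=1 gives ρ_J = 0.9966.
1 − cos²(π/38) = sin²(π/38) ⇒ √(1−ρ_J²) = sin(π/38) = 0.08258.
So ω* = 2/1.08258 = 1.8474 (Young).
[ρ_SOR] ω* − 1 = 0.8474.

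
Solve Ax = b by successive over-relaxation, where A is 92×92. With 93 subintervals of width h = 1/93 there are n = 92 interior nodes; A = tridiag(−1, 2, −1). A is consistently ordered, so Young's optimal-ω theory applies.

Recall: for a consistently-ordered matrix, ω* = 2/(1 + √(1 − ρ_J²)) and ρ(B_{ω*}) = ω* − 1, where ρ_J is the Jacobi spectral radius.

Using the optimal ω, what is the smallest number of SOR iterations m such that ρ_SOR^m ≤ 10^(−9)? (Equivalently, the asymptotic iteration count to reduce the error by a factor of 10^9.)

m = 307

½·tridiag(1,0,1) at n=92: λ_k = cos(kπ/93); max |λ| at k=1 ⇒ ρ_J = cos(π/93) ≈ 0.9994295.
√(1 − cos²(π/93)) = sin(π/93) ≈ 0.0337741.
Then 2/(1+√(1−ρ_J²)) = 2/(1+0.0337741); ω* = 2/1.0337741 = 1.9346586.
and ρ(B_{ω*}) = 1.9346586 − 1 = 0.9346586.
For 9 digits: m = 9·ln10 / (−ln 0.9346586) = 20.7233/0.067574 = 306.676; round up → m = 307.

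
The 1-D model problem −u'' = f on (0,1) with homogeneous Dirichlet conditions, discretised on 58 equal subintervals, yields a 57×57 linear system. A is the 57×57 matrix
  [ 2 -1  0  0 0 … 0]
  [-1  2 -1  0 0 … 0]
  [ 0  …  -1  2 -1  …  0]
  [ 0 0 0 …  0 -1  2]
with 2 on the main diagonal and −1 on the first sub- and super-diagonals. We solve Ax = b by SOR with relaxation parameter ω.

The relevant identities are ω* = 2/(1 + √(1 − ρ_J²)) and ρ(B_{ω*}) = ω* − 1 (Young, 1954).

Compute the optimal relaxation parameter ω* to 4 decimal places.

B_J for the 57×57 system has eigenvalues cos(kπ/58); ρ_J = cos(π/58) = 0.9985.
√(1 − cos²(π/58)) = sin(π/58) ≈ 0.05414.
ω* = 2/(1 + 0.05414) = 2/1.05414 = 1.8973.
and ρ(B_{ω*}) = 1.8973 − 1 = 0.8973.

ω* = 1.8973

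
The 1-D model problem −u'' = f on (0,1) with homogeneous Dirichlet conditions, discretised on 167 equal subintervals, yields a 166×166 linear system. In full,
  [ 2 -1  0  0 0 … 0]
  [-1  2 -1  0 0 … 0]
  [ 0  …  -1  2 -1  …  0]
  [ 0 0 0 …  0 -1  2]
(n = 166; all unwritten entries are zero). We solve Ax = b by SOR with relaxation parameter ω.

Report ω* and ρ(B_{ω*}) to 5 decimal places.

n=166: λ(B_J) = 1 − λ(A)/2 = cos(kπ/167); k=1 gives ρ_J = 0.99982.
√(1 − cos²(π/167)) = sin(π/167) ≈ 0.018811.
ω* = 2/(1+0.018811) = 1.96307
[ρ_SOR] ω* − 1 = 0.96307.

ω* = 1.96307, ρ_SOR = 0.96307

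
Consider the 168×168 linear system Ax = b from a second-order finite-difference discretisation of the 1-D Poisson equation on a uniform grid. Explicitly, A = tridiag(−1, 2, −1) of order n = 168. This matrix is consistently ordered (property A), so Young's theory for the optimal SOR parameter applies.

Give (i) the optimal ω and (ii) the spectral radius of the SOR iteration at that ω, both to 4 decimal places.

spectrum of D⁻¹(L+U) = {cos(kπ/169) : 1≤k≤168}; ρ_J = cos(π/169) = 0.9998.
root = sin(π/169) = 0.01859  (since 1−cos² = sin²).
Then 2/(1+√(1−ρ_J²)) = 2/(1+0.01859); ω* = 2/1.01859 = 1.9635.
and ρ(B_{ω*}) = 1.9635 − 1 = 0.9635.

ω* = 1.9635, ρ_SOR = 0.9635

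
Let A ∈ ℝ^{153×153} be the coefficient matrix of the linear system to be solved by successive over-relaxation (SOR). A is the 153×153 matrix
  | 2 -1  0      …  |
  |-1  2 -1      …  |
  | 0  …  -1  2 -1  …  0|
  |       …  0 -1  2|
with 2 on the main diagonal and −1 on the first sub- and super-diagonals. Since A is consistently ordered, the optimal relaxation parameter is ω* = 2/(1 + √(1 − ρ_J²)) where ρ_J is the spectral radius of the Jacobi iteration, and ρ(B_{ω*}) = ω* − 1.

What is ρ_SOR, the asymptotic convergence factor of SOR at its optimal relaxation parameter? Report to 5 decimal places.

B_J for the 153×153 system has eigenvalues cos(kπ/154); ρ_J = cos(π/154) = 0.99979.
√(1−ρ_J²) = |sin(π/154)| = 0.020399
[ω*] 2 ÷ (1 + 0.020399) = 2 ÷ 1.020399 = 1.96002.
ρ_SOR = ω* − 1 ≈ 0.96002.

ρ_SOR = 0.96002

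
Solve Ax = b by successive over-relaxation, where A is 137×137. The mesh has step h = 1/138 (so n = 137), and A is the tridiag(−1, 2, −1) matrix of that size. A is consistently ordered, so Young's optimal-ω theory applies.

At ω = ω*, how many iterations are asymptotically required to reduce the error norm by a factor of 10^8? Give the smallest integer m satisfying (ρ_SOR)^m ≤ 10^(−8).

B_J for the 137×137 system has eigenvalues cos(kπ/138); ρ_J = cos(π/138) = 0.9997409.
1 − cos²(π/138) = sin²(π/138) ⇒ √(1−ρ_J²) = sin(π/138) = 0.0227632.
So ω* = 2/1.0227632 = 1.9554869 (Young).
[ρ_SOR] ω* − 1 = 0.9554869.
ρ_SOR^m ≤ 10^(−8) ⇔ m ≥ 8·ln10/(−ln 0.9554869) = 18.4207/0.0455342 = 404.546; m = ⌈404.546⌉ = 405.

m = 405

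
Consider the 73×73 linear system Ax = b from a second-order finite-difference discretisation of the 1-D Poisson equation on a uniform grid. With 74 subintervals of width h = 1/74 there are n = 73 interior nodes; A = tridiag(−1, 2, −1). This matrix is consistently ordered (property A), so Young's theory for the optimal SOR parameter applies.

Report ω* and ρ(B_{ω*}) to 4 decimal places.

½·tridiag(1,0,1) at n=73: λ_k = cos(kπ/74); max |λ| at k=1 ⇒ ρ_J = cos(π/74) ≈ 0.9991.
root = sin(π/74) = 0.04244  (since 1−cos² = sin²).
ω* = 2/(1+0.04244) = 1.9186
ρ_SOR = ω* − 1 ≈ 0.9186.

ω* = 1.9186, ρ_SOR = 0.9186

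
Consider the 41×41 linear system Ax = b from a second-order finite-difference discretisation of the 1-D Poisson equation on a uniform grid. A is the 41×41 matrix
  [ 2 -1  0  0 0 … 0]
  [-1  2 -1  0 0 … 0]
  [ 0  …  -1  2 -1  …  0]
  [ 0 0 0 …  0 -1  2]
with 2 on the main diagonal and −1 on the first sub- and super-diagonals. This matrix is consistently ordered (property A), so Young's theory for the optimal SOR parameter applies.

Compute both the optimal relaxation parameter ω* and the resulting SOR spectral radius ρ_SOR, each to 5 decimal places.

ω* = 1.86093, ρ_SOR = 0.86093

spectrum of D⁻¹(L+U) = {cos(kπ/42) : 1≤k≤41}; ρ_J = cos(π/42) = 0.99720.
√(1−ρ_J²) = |sin(π/42)| = 0.074730
ω* = 2/(1+0.074730) = 1.86093
At ω = 1.86093 every |λ(B_ω)| = ω−1, so ρ_SOR = 0.86093.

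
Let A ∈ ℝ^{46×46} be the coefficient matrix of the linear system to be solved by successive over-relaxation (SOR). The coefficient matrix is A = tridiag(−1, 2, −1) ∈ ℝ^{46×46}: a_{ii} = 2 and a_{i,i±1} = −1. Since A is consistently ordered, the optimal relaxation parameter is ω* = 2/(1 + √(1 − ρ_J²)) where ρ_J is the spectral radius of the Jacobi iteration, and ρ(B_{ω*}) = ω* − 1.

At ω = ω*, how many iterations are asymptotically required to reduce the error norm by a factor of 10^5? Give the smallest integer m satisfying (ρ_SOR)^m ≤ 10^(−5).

m = 87

n=46: λ(B_J) = 1 − λ(A)/2 = cos(kπ/47); k=1 gives ρ_J = 0.9977669.
1 − cos²(π/47) = sin²(π/47) ⇒ √(1−ρ_J²) = sin(π/47) = 0.0667926.
ω* = 2/(1+0.0667926) = 1.8747787
and ρ(B_{ω*}) = 1.8747787 − 1 = 0.8747787.
5·ln10 = 11.5129; −ln(0.8747787) = 0.133784; m = ⌈11.5129/0.133784⌉ = ⌈86.056⌉ = 87.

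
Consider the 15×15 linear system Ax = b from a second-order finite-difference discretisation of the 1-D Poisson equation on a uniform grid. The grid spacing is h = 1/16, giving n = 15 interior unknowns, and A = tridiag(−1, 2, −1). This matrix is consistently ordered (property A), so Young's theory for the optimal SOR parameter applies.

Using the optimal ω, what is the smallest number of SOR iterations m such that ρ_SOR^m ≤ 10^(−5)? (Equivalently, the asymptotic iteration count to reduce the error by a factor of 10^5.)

ρ_J = max_k |cos(kπ/16)| = cos(π/16) = 0.9807853
√(1 − cos²(π/16)) = sin(π/16) ≈ 0.1950903.
Then 2/(1+√(1−ρ_J²)) = 2/(1+0.1950903); ω* = 2/1.1950903 = 1.6735137.
ρ_SOR = ω* − 1 = 1.6735137 − 1 = 0.6735137.
m ≥ 5·ln10 / (−ln 0.6735137) = 29.128; smallest integer m = 30.

m = 30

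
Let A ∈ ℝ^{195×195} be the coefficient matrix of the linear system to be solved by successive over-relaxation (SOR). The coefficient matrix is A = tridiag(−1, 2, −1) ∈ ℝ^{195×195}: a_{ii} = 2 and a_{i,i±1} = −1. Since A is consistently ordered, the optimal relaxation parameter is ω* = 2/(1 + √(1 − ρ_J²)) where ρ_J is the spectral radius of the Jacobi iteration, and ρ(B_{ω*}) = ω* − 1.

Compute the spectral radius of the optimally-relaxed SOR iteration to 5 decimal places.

B_J for the 195×195 system has eigenvalues cos(kπ/196); ρ_J = cos(π/196) = 0.99987.
√(1−ρ_J²) = |sin(π/196)| = 0.016028
Then 2/(1+√(1−ρ_J²)) = 2/(1+0.016028); ω* = 2/1.016028 = 1.96845.
Hence ρ(B_{ω*}) = 1.96845 − 1 = 0.96845.

ρ_SOR = 0.96845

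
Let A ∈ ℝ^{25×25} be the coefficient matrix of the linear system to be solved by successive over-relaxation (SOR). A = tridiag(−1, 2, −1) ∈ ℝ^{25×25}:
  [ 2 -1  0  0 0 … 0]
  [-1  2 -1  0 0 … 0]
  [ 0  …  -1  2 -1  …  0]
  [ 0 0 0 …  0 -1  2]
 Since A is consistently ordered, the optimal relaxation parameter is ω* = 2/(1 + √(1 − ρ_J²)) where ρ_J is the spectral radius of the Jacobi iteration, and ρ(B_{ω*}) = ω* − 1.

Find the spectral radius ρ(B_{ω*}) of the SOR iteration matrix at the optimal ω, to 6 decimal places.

B_J for the 25×25 system has eigenvalues cos(kπ/26); ρ_J = cos(π/26) = 0.992709.
√(1−ρ_J²) = |sin(π/26)| = 0.1205367
So ω* = 2/1.1205367 = 1.784859 (Young).
and ρ(B_{ω*}) = 1.784859 − 1 = 0.784859.

ρ_SOR = 0.784859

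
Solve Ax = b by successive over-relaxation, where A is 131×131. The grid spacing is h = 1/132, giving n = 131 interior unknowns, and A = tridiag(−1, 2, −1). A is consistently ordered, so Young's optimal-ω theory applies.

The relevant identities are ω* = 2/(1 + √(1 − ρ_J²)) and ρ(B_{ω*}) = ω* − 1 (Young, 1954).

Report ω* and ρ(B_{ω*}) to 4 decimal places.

ρ_J = max_k |cos(kπ/132)| = cos(π/132) = 0.9997
√(1−ρ_J²) simplifies to sin(π/132) = 0.02380.
ω* = 2/(1+0.02380) = 1.9535
and ρ(B_{ω*}) = 1.9535 − 1 = 0.9535.

ω* = 1.9535, ρ_SOR = 0.9535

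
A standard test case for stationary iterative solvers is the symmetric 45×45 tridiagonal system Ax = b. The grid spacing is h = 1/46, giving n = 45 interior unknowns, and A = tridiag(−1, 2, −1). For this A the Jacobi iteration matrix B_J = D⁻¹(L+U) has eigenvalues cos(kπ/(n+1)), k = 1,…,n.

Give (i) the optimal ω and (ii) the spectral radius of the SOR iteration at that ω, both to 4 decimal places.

ω* = 1.8722, ρ_SOR = 0.8722

spectrum of D⁻¹(L+U) = {cos(kπ/46) : 1≤k≤45}; ρ_J = cos(π/46) = 0.9977.
1 − cos²(π/46) = sin²(π/46) ⇒ √(1−ρ_J²) = sin(π/46) = 0.06824.
[ω*] 2 ÷ (1 + 0.06824) = 2 ÷ 1.06824 = 1.8722.
and ρ(B_{ω*}) = 1.8722 − 1 = 0.8722.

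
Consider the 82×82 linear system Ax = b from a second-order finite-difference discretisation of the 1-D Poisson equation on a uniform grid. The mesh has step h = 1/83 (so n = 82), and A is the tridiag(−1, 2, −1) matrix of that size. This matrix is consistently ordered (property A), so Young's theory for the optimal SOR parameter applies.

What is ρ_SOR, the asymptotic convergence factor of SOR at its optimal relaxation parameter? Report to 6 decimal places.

ρ_J = max_k |cos(kπ/83)| = cos(π/83) = 0.999284
√(1−ρ_J²) simplifies to sin(π/83) = 0.0378415.
ω* = 2 / (1 + 0.0378415) = 2 / 1.0378415 ≈ 1.927077.
and ρ(B_{ω*}) = 1.927077 − 1 = 0.927077.

ρ_SOR = 0.927077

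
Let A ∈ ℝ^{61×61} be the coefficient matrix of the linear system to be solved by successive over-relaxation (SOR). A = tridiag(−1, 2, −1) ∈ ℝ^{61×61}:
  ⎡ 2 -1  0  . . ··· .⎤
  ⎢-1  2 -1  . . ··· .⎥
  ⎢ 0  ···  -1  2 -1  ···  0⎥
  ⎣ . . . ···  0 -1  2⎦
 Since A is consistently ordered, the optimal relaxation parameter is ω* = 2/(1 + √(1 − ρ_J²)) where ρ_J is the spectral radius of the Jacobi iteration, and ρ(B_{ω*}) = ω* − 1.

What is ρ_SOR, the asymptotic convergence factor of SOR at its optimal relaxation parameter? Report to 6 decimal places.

spectrum of D⁻¹(L+U) = {cos(kπ/62) : 1≤k≤61}; ρ_J = cos(π/62) = 0.998717.
√(1 − cos²(π/62)) = sin(π/62) ≈ 0.0506492.
Young: ω* = 2/(1+√(1−ρ_J²)) = 2/(1+0.0506492) = 2/1.0506492 = 1.903585.
Hence ρ(B_{ω*}) = 1.903585 − 1 = 0.903585.

ρ_SOR = 0.903585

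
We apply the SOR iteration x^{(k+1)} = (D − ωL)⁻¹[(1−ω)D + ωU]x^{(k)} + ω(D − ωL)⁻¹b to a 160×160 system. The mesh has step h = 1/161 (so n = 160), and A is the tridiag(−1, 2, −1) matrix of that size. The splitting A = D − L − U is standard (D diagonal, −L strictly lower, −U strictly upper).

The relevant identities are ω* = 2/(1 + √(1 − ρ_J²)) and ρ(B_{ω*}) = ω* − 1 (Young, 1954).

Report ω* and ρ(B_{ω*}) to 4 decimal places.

ω* = 1.9617, ρ_SOR = 0.9617

B_J for the 160×160 system has eigenvalues cos(kπ/161); ρ_J = cos(π/161) = 0.9998.
√(1 − cos²(π/161)) = sin(π/161) ≈ 0.01951.
Young: ω* = 2/(1+√(1−ρ_J²)) = 2/(1+0.01951) = 2/1.01951 = 1.9617.
and ρ(B_{ω*}) = 1.9617 − 1 = 0.9617.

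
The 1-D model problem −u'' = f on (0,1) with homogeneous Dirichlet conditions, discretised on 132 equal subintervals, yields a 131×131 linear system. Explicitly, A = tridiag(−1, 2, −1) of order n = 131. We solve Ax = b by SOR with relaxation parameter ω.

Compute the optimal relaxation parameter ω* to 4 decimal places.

ω* = 1.9535

ρ_J = max_k |cos(kπ/132)| = cos(π/132) = 0.9997
√(1−ρ_J²) = |sin(π/132)| = 0.02380
ω* = 2/(1 + 0.02380) = 2/1.02380 = 1.9535.
and ρ(B_{ω*}) = 1.9535 − 1 = 0.9535.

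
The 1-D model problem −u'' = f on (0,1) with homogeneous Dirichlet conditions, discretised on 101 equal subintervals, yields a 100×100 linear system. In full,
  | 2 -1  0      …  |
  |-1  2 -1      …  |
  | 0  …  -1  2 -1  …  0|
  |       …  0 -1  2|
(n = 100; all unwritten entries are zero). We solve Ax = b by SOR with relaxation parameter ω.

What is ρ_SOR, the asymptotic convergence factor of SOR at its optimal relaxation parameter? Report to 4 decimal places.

ρ_J = max_k |cos(kπ/101)| = cos(π/101) = 0.9995
root = sin(π/101) = 0.03110  (since 1−cos² = sin²).
[ω*] 2 ÷ (1 + 0.03110) = 2 ÷ 1.03110 = 1.9397.
Hence ρ(B_{ω*}) = 1.9397 − 1 = 0.9397.

ρ_SOR = 0.9397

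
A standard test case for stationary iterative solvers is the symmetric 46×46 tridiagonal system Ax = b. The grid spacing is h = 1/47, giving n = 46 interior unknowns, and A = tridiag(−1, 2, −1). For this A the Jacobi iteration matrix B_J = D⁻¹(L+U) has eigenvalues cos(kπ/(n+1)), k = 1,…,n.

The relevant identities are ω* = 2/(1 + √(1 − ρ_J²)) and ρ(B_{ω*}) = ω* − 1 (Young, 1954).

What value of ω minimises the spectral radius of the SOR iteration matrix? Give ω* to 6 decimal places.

ω* = 1.874779

spectrum of D⁻¹(L+U) = {cos(kπ/47) : 1≤k≤46}; ρ_J = cos(π/47) = 0.997767.
√(1−ρ_J²) simplifies to sin(π/47) = 0.0667926.
ω* = 2 / (1 + 0.0667926) = 2 / 1.0667926 ≈ 1.874779.
ρ(B_{ω*}) = ω*−1 = 0.874779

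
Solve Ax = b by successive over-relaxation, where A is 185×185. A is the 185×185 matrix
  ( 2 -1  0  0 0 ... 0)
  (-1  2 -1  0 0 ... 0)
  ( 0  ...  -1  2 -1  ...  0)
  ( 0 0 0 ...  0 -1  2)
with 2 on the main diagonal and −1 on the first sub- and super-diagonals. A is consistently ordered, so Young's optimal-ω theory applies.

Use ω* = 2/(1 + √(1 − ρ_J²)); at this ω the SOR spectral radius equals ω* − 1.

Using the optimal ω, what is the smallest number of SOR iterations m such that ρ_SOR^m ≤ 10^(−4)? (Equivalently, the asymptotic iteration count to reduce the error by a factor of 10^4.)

m = 273

n=185: λ(B_J) = 1 − λ(A)/2 = cos(kπ/186); k=1 gives ρ_J = 0.9998574.
1 − cos²(π/186) = sin²(π/186) ⇒ √(1−ρ_J²) = sin(π/186) = 0.0168895.
ω* = 2 / (1 + 0.0168895) = 2 / 1.0168895 ≈ 1.9667820.
ρ_SOR = ω* − 1 = 1.9667820 − 1 = 0.9667820.
For 4 digits: m = 4·ln10 / (−ln 0.9667820) = 9.21034/0.0337822 = 272.639; round up → m = 273.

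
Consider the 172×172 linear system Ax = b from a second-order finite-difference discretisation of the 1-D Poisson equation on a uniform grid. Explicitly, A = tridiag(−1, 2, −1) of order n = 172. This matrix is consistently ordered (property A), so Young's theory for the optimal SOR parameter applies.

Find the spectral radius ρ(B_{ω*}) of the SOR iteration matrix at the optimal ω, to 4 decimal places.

B_J for the 172×172 system has eigenvalues cos(kπ/173); ρ_J = cos(π/173) = 0.9998.
1 − cos²(π/173) = sin²(π/173) ⇒ √(1−ρ_J²) = sin(π/173) = 0.01816.
ω* = 2/(1 + 0.01816) = 2/1.01816 = 1.9643.
Hence ρ(B_{ω*}) = 1.9643 − 1 = 0.9643.

ρ_SOR = 0.9643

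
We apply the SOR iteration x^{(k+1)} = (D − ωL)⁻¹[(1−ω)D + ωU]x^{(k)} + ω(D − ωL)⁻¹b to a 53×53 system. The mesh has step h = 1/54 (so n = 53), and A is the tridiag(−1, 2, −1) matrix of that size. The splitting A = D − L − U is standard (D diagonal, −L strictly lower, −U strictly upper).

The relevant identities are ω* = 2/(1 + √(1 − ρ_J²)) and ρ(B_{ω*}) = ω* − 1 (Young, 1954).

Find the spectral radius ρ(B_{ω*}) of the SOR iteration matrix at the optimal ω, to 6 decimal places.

ρ_SOR = 0.890100

½·tridiag(1,0,1) at n=53: λ_k = cos(kπ/54); max |λ| at k=1 ⇒ ρ_J = cos(π/54) ≈ 0.998308.
√(1−ρ_J²) simplifies to sin(π/54) = 0.0581448.
ω* = 2/(1+0.0581448) = 1.890100
and ρ(B_{ω*}) = 1.890100 − 1 = 0.890100.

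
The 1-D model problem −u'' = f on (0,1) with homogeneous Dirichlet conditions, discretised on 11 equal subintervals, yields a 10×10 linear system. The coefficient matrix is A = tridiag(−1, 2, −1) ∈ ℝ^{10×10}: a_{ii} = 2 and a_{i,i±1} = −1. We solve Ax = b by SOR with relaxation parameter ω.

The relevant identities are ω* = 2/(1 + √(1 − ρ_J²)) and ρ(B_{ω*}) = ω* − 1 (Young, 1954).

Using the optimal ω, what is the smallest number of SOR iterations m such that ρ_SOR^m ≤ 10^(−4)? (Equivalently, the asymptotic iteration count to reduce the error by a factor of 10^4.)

m = 16

With n=10, ρ(Jacobi) = cos(π/11) = 0.9594930.
root = sin(π/11) = 0.2817326  (since 1−cos² = sin²).
So ω* = 2/1.2817326 = 1.5603879 (Young).
Hence ρ(B_{ω*}) = 1.5603879 − 1 = 0.5603879.
Need (0.5603879)^m ≤ 10^(−4): m ≥ 4·ln10/|ln 0.5603879| = 9.21034/0.579126 = 15.904 ⇒ m = 16.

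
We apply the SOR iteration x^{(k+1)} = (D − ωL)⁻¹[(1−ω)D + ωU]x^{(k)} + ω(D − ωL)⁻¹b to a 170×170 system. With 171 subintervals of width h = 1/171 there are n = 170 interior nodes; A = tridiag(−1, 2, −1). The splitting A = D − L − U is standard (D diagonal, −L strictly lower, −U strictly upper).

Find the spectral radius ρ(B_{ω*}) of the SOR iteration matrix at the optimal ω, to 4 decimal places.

ρ_SOR = 0.9639

ρ_J = max_k |cos(kπ/171)| = cos(π/171) = 0.9998
√(1−ρ_J²) = |sin(π/171)| = 0.01837
Young: ω* = 2/(1+√(1−ρ_J²)) = 2/(1+0.01837) = 2/1.01837 = 1.9639.
Hence ρ(B_{ω*}) = 1.9639 − 1 = 0.9639.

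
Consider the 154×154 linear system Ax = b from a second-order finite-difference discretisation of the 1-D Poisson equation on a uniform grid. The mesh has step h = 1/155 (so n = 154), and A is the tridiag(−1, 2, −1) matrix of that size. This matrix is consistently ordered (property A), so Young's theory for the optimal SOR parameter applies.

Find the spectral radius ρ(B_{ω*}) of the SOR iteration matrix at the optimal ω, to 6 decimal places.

ρ_J = max_k |cos(kπ/155)| = cos(π/155) = 0.999795
1 − cos²(π/155) = sin²(π/155) ⇒ √(1−ρ_J²) = sin(π/155) = 0.0202670.
[ω*] 2 ÷ (1 + 0.0202670) = 2 ÷ 1.0202670 = 1.960271.
At ω = 1.960271 every |λ(B_ω)| = ω−1, so ρ_SOR = 0.960271.

ρ_SOR = 0.960271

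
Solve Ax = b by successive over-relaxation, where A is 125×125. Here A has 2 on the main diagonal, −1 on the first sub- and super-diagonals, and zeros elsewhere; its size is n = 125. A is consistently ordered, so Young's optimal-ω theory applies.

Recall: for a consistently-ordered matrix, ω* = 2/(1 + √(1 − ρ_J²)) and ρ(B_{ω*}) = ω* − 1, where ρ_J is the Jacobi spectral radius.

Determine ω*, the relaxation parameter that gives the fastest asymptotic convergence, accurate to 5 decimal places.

ω* = 1.95135

spectrum of D⁻¹(L+U) = {cos(kπ/126) : 1≤k≤125}; ρ_J = cos(π/126) = 0.99969.
1 − cos²(π/126) = sin²(π/126) ⇒ √(1−ρ_J²) = sin(π/126) = 0.024931.
ω* = 2 / (1 + 0.024931) = 2 / 1.024931 ≈ 1.95135.
Hence ρ(B_{ω*}) = 1.95135 − 1 = 0.95135.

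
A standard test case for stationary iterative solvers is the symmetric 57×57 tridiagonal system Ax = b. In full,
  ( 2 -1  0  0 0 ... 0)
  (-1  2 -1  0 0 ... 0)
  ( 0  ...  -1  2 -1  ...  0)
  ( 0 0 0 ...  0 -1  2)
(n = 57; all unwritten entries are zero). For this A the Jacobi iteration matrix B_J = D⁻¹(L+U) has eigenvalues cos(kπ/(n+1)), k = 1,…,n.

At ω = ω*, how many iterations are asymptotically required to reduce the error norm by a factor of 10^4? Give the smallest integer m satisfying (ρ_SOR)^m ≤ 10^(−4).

ρ_J = max_k |cos(kπ/58)| = cos(π/58) = 0.9985334
√(1−ρ_J²) = |sin(π/58)| = 0.0541389
ω* = 2/(1 + 0.0541389) = 2/1.0541389 = 1.8972832.
ρ_SOR = ω* − 1 ≈ 0.8972832.
m ≥ 4·ln10 / (−ln 0.8972832) = 84.979; smallest integer m = 85.

m = 85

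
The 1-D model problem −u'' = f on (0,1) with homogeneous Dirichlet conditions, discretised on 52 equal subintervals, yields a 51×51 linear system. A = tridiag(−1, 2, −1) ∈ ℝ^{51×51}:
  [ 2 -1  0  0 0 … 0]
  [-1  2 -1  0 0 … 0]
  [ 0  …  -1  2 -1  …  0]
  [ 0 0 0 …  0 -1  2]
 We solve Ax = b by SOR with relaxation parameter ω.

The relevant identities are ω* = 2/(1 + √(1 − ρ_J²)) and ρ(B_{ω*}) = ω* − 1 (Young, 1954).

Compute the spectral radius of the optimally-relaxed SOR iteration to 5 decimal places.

ρ_SOR = 0.88612

n=51: λ(B_J) = 1 − λ(A)/2 = cos(kπ/52); k=1 gives ρ_J = 0.99818.
root = sin(π/52) = 0.060378  (since 1−cos² = sin²).
Then 2/(1+√(1−ρ_J²)) = 2/(1+0.060378); ω* = 2/1.060378 = 1.88612.
ρ_SOR = ω* − 1 = 1.88612 − 1 = 0.88612.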